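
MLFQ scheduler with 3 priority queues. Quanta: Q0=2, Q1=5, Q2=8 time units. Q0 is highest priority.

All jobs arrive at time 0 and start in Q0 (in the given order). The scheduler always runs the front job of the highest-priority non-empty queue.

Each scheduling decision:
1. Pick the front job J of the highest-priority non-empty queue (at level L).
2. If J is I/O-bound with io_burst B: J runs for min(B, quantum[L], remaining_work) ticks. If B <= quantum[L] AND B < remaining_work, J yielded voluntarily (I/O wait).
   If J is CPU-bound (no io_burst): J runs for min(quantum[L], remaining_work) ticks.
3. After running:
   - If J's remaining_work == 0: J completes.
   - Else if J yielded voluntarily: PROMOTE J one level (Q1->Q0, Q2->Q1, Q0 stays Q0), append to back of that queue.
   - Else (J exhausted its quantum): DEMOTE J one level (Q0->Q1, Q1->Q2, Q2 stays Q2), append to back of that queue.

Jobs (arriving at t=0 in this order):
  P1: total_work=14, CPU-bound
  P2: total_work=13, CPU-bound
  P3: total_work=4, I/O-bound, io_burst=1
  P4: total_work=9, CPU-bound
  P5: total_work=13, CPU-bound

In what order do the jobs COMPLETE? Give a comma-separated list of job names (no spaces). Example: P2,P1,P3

Answer: P3,P1,P2,P4,P5

Derivation:
t=0-2: P1@Q0 runs 2, rem=12, quantum used, demote→Q1. Q0=[P2,P3,P4,P5] Q1=[P1] Q2=[]
t=2-4: P2@Q0 runs 2, rem=11, quantum used, demote→Q1. Q0=[P3,P4,P5] Q1=[P1,P2] Q2=[]
t=4-5: P3@Q0 runs 1, rem=3, I/O yield, promote→Q0. Q0=[P4,P5,P3] Q1=[P1,P2] Q2=[]
t=5-7: P4@Q0 runs 2, rem=7, quantum used, demote→Q1. Q0=[P5,P3] Q1=[P1,P2,P4] Q2=[]
t=7-9: P5@Q0 runs 2, rem=11, quantum used, demote→Q1. Q0=[P3] Q1=[P1,P2,P4,P5] Q2=[]
t=9-10: P3@Q0 runs 1, rem=2, I/O yield, promote→Q0. Q0=[P3] Q1=[P1,P2,P4,P5] Q2=[]
t=10-11: P3@Q0 runs 1, rem=1, I/O yield, promote→Q0. Q0=[P3] Q1=[P1,P2,P4,P5] Q2=[]
t=11-12: P3@Q0 runs 1, rem=0, completes. Q0=[] Q1=[P1,P2,P4,P5] Q2=[]
t=12-17: P1@Q1 runs 5, rem=7, quantum used, demote→Q2. Q0=[] Q1=[P2,P4,P5] Q2=[P1]
t=17-22: P2@Q1 runs 5, rem=6, quantum used, demote→Q2. Q0=[] Q1=[P4,P5] Q2=[P1,P2]
t=22-27: P4@Q1 runs 5, rem=2, quantum used, demote→Q2. Q0=[] Q1=[P5] Q2=[P1,P2,P4]
t=27-32: P5@Q1 runs 5, rem=6, quantum used, demote→Q2. Q0=[] Q1=[] Q2=[P1,P2,P4,P5]
t=32-39: P1@Q2 runs 7, rem=0, completes. Q0=[] Q1=[] Q2=[P2,P4,P5]
t=39-45: P2@Q2 runs 6, rem=0, completes. Q0=[] Q1=[] Q2=[P4,P5]
t=45-47: P4@Q2 runs 2, rem=0, completes. Q0=[] Q1=[] Q2=[P5]
t=47-53: P5@Q2 runs 6, rem=0, completes. Q0=[] Q1=[] Q2=[]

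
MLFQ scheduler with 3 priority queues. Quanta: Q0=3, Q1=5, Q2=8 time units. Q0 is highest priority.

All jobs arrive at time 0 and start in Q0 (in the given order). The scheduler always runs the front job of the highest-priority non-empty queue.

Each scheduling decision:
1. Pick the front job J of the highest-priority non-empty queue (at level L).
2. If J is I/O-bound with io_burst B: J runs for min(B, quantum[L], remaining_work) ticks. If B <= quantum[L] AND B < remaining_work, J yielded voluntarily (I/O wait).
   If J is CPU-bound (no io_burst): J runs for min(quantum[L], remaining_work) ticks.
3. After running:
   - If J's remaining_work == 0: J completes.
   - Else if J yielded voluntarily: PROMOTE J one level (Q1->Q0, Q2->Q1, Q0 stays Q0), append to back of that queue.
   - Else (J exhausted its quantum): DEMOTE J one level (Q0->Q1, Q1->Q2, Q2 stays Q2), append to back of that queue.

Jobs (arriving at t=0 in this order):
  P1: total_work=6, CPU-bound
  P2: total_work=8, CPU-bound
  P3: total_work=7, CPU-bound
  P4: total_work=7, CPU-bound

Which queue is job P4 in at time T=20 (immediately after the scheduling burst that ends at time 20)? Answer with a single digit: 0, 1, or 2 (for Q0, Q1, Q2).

Answer: 1

Derivation:
t=0-3: P1@Q0 runs 3, rem=3, quantum used, demote→Q1. Q0=[P2,P3,P4] Q1=[P1] Q2=[]
t=3-6: P2@Q0 runs 3, rem=5, quantum used, demote→Q1. Q0=[P3,P4] Q1=[P1,P2] Q2=[]
t=6-9: P3@Q0 runs 3, rem=4, quantum used, demote→Q1. Q0=[P4] Q1=[P1,P2,P3] Q2=[]
t=9-12: P4@Q0 runs 3, rem=4, quantum used, demote→Q1. Q0=[] Q1=[P1,P2,P3,P4] Q2=[]
t=12-15: P1@Q1 runs 3, rem=0, completes. Q0=[] Q1=[P2,P3,P4] Q2=[]
t=15-20: P2@Q1 runs 5, rem=0, completes. Q0=[] Q1=[P3,P4] Q2=[]
t=20-24: P3@Q1 runs 4, rem=0, completes. Q0=[] Q1=[P4] Q2=[]
t=24-28: P4@Q1 runs 4, rem=0, completes. Q0=[] Q1=[] Q2=[]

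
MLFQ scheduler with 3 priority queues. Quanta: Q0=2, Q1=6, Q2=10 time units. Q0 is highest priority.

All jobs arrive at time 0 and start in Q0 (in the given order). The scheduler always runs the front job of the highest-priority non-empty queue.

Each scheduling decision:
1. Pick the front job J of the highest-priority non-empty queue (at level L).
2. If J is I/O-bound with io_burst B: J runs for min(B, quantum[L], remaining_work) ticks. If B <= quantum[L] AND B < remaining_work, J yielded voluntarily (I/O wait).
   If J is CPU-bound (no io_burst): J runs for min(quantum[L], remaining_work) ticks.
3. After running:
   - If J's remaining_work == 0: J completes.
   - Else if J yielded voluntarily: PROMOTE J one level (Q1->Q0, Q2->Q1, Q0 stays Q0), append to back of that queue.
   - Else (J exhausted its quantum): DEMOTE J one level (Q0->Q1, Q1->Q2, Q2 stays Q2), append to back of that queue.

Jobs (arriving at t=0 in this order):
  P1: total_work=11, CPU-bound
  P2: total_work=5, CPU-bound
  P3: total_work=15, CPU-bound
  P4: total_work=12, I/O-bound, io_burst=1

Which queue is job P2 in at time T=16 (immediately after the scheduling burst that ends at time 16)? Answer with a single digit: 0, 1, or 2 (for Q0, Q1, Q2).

Answer: 1

Derivation:
t=0-2: P1@Q0 runs 2, rem=9, quantum used, demote→Q1. Q0=[P2,P3,P4] Q1=[P1] Q2=[]
t=2-4: P2@Q0 runs 2, rem=3, quantum used, demote→Q1. Q0=[P3,P4] Q1=[P1,P2] Q2=[]
t=4-6: P3@Q0 runs 2, rem=13, quantum used, demote→Q1. Q0=[P4] Q1=[P1,P2,P3] Q2=[]
t=6-7: P4@Q0 runs 1, rem=11, I/O yield, promote→Q0. Q0=[P4] Q1=[P1,P2,P3] Q2=[]
t=7-8: P4@Q0 runs 1, rem=10, I/O yield, promote→Q0. Q0=[P4] Q1=[P1,P2,P3] Q2=[]
t=8-9: P4@Q0 runs 1, rem=9, I/O yield, promote→Q0. Q0=[P4] Q1=[P1,P2,P3] Q2=[]
t=9-10: P4@Q0 runs 1, rem=8, I/O yield, promote→Q0. Q0=[P4] Q1=[P1,P2,P3] Q2=[]
t=10-11: P4@Q0 runs 1, rem=7, I/O yield, promote→Q0. Q0=[P4] Q1=[P1,P2,P3] Q2=[]
t=11-12: P4@Q0 runs 1, rem=6, I/O yield, promote→Q0. Q0=[P4] Q1=[P1,P2,P3] Q2=[]
t=12-13: P4@Q0 runs 1, rem=5, I/O yield, promote→Q0. Q0=[P4] Q1=[P1,P2,P3] Q2=[]
t=13-14: P4@Q0 runs 1, rem=4, I/O yield, promote→Q0. Q0=[P4] Q1=[P1,P2,P3] Q2=[]
t=14-15: P4@Q0 runs 1, rem=3, I/O yield, promote→Q0. Q0=[P4] Q1=[P1,P2,P3] Q2=[]
t=15-16: P4@Q0 runs 1, rem=2, I/O yield, promote→Q0. Q0=[P4] Q1=[P1,P2,P3] Q2=[]
t=16-17: P4@Q0 runs 1, rem=1, I/O yield, promote→Q0. Q0=[P4] Q1=[P1,P2,P3] Q2=[]
t=17-18: P4@Q0 runs 1, rem=0, completes. Q0=[] Q1=[P1,P2,P3] Q2=[]
t=18-24: P1@Q1 runs 6, rem=3, quantum used, demote→Q2. Q0=[] Q1=[P2,P3] Q2=[P1]
t=24-27: P2@Q1 runs 3, rem=0, completes. Q0=[] Q1=[P3] Q2=[P1]
t=27-33: P3@Q1 runs 6, rem=7, quantum used, demote→Q2. Q0=[] Q1=[] Q2=[P1,P3]
t=33-36: P1@Q2 runs 3, rem=0, completes. Q0=[] Q1=[] Q2=[P3]
t=36-43: P3@Q2 runs 7, rem=0, completes. Q0=[] Q1=[] Q2=[]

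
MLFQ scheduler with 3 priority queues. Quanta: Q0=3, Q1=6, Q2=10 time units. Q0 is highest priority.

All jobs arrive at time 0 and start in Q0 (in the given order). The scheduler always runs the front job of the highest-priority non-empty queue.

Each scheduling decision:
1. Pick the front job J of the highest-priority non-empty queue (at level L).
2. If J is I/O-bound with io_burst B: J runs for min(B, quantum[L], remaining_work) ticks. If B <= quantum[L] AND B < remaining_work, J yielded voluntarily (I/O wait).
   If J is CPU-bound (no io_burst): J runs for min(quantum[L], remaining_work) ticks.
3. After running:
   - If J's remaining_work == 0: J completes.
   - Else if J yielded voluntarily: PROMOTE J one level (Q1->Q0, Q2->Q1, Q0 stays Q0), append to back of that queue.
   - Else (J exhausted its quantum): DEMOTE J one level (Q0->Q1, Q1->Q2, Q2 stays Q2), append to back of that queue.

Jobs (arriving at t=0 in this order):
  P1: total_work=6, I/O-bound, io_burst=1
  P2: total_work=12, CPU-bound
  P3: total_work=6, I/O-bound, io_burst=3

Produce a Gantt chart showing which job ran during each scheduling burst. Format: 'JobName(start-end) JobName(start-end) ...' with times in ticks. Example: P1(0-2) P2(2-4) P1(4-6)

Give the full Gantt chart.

Answer: P1(0-1) P2(1-4) P3(4-7) P1(7-8) P3(8-11) P1(11-12) P1(12-13) P1(13-14) P1(14-15) P2(15-21) P2(21-24)

Derivation:
t=0-1: P1@Q0 runs 1, rem=5, I/O yield, promote→Q0. Q0=[P2,P3,P1] Q1=[] Q2=[]
t=1-4: P2@Q0 runs 3, rem=9, quantum used, demote→Q1. Q0=[P3,P1] Q1=[P2] Q2=[]
t=4-7: P3@Q0 runs 3, rem=3, I/O yield, promote→Q0. Q0=[P1,P3] Q1=[P2] Q2=[]
t=7-8: P1@Q0 runs 1, rem=4, I/O yield, promote→Q0. Q0=[P3,P1] Q1=[P2] Q2=[]
t=8-11: P3@Q0 runs 3, rem=0, completes. Q0=[P1] Q1=[P2] Q2=[]
t=11-12: P1@Q0 runs 1, rem=3, I/O yield, promote→Q0. Q0=[P1] Q1=[P2] Q2=[]
t=12-13: P1@Q0 runs 1, rem=2, I/O yield, promote→Q0. Q0=[P1] Q1=[P2] Q2=[]
t=13-14: P1@Q0 runs 1, rem=1, I/O yield, promote→Q0. Q0=[P1] Q1=[P2] Q2=[]
t=14-15: P1@Q0 runs 1, rem=0, completes. Q0=[] Q1=[P2] Q2=[]
t=15-21: P2@Q1 runs 6, rem=3, quantum used, demote→Q2. Q0=[] Q1=[] Q2=[P2]
t=21-24: P2@Q2 runs 3, rem=0, completes. Q0=[] Q1=[] Q2=[]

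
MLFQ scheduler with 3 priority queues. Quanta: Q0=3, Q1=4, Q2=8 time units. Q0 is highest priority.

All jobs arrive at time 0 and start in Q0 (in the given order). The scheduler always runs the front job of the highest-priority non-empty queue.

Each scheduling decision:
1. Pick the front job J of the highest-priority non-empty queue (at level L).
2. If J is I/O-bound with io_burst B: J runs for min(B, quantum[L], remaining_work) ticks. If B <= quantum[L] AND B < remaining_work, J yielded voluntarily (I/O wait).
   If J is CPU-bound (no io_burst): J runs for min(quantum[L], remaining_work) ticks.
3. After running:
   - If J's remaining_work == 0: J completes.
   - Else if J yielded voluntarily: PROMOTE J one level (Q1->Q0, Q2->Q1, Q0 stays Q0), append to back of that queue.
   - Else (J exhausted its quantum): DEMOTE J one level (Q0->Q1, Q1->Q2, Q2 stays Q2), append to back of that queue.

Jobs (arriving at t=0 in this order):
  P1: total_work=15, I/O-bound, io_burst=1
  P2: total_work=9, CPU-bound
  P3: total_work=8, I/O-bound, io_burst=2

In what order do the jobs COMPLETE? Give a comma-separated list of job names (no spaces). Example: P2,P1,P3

Answer: P3,P1,P2

Derivation:
t=0-1: P1@Q0 runs 1, rem=14, I/O yield, promote→Q0. Q0=[P2,P3,P1] Q1=[] Q2=[]
t=1-4: P2@Q0 runs 3, rem=6, quantum used, demote→Q1. Q0=[P3,P1] Q1=[P2] Q2=[]
t=4-6: P3@Q0 runs 2, rem=6, I/O yield, promote→Q0. Q0=[P1,P3] Q1=[P2] Q2=[]
t=6-7: P1@Q0 runs 1, rem=13, I/O yield, promote→Q0. Q0=[P3,P1] Q1=[P2] Q2=[]
t=7-9: P3@Q0 runs 2, rem=4, I/O yield, promote→Q0. Q0=[P1,P3] Q1=[P2] Q2=[]
t=9-10: P1@Q0 runs 1, rem=12, I/O yield, promote→Q0. Q0=[P3,P1] Q1=[P2] Q2=[]
t=10-12: P3@Q0 runs 2, rem=2, I/O yield, promote→Q0. Q0=[P1,P3] Q1=[P2] Q2=[]
t=12-13: P1@Q0 runs 1, rem=11, I/O yield, promote→Q0. Q0=[P3,P1] Q1=[P2] Q2=[]
t=13-15: P3@Q0 runs 2, rem=0, completes. Q0=[P1] Q1=[P2] Q2=[]
t=15-16: P1@Q0 runs 1, rem=10, I/O yield, promote→Q0. Q0=[P1] Q1=[P2] Q2=[]
t=16-17: P1@Q0 runs 1, rem=9, I/O yield, promote→Q0. Q0=[P1] Q1=[P2] Q2=[]
t=17-18: P1@Q0 runs 1, rem=8, I/O yield, promote→Q0. Q0=[P1] Q1=[P2] Q2=[]
t=18-19: P1@Q0 runs 1, rem=7, I/O yield, promote→Q0. Q0=[P1] Q1=[P2] Q2=[]
t=19-20: P1@Q0 runs 1, rem=6, I/O yield, promote→Q0. Q0=[P1] Q1=[P2] Q2=[]
t=20-21: P1@Q0 runs 1, rem=5, I/O yield, promote→Q0. Q0=[P1] Q1=[P2] Q2=[]
t=21-22: P1@Q0 runs 1, rem=4, I/O yield, promote→Q0. Q0=[P1] Q1=[P2] Q2=[]
t=22-23: P1@Q0 runs 1, rem=3, I/O yield, promote→Q0. Q0=[P1] Q1=[P2] Q2=[]
t=23-24: P1@Q0 runs 1, rem=2, I/O yield, promote→Q0. Q0=[P1] Q1=[P2] Q2=[]
t=24-25: P1@Q0 runs 1, rem=1, I/O yield, promote→Q0. Q0=[P1] Q1=[P2] Q2=[]
t=25-26: P1@Q0 runs 1, rem=0, completes. Q0=[] Q1=[P2] Q2=[]
t=26-30: P2@Q1 runs 4, rem=2, quantum used, demote→Q2. Q0=[] Q1=[] Q2=[P2]
t=30-32: P2@Q2 runs 2, rem=0, completes. Q0=[] Q1=[] Q2=[]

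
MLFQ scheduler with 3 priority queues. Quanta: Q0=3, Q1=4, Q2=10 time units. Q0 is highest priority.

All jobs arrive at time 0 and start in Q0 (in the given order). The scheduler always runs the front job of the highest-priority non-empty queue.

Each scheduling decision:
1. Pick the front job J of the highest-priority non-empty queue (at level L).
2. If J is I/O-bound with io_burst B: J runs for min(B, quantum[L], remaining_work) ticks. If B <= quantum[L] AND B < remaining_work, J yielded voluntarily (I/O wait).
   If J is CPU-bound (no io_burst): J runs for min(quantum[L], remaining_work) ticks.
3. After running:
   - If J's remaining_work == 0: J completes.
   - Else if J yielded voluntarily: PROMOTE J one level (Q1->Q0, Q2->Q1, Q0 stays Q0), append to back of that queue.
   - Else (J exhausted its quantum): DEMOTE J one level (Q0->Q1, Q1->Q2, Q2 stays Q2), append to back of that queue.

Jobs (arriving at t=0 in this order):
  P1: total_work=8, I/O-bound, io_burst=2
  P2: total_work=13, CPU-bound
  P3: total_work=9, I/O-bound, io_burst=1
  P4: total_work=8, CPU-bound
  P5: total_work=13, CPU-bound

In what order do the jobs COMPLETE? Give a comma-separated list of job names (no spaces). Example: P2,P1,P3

t=0-2: P1@Q0 runs 2, rem=6, I/O yield, promote→Q0. Q0=[P2,P3,P4,P5,P1] Q1=[] Q2=[]
t=2-5: P2@Q0 runs 3, rem=10, quantum used, demote→Q1. Q0=[P3,P4,P5,P1] Q1=[P2] Q2=[]
t=5-6: P3@Q0 runs 1, rem=8, I/O yield, promote→Q0. Q0=[P4,P5,P1,P3] Q1=[P2] Q2=[]
t=6-9: P4@Q0 runs 3, rem=5, quantum used, demote→Q1. Q0=[P5,P1,P3] Q1=[P2,P4] Q2=[]
t=9-12: P5@Q0 runs 3, rem=10, quantum used, demote→Q1. Q0=[P1,P3] Q1=[P2,P4,P5] Q2=[]
t=12-14: P1@Q0 runs 2, rem=4, I/O yield, promote→Q0. Q0=[P3,P1] Q1=[P2,P4,P5] Q2=[]
t=14-15: P3@Q0 runs 1, rem=7, I/O yield, promote→Q0. Q0=[P1,P3] Q1=[P2,P4,P5] Q2=[]
t=15-17: P1@Q0 runs 2, rem=2, I/O yield, promote→Q0. Q0=[P3,P1] Q1=[P2,P4,P5] Q2=[]
t=17-18: P3@Q0 runs 1, rem=6, I/O yield, promote→Q0. Q0=[P1,P3] Q1=[P2,P4,P5] Q2=[]
t=18-20: P1@Q0 runs 2, rem=0, completes. Q0=[P3] Q1=[P2,P4,P5] Q2=[]
t=20-21: P3@Q0 runs 1, rem=5, I/O yield, promote→Q0. Q0=[P3] Q1=[P2,P4,P5] Q2=[]
t=21-22: P3@Q0 runs 1, rem=4, I/O yield, promote→Q0. Q0=[P3] Q1=[P2,P4,P5] Q2=[]
t=22-23: P3@Q0 runs 1, rem=3, I/O yield, promote→Q0. Q0=[P3] Q1=[P2,P4,P5] Q2=[]
t=23-24: P3@Q0 runs 1, rem=2, I/O yield, promote→Q0. Q0=[P3] Q1=[P2,P4,P5] Q2=[]
t=24-25: P3@Q0 runs 1, rem=1, I/O yield, promote→Q0. Q0=[P3] Q1=[P2,P4,P5] Q2=[]
t=25-26: P3@Q0 runs 1, rem=0, completes. Q0=[] Q1=[P2,P4,P5] Q2=[]
t=26-30: P2@Q1 runs 4, rem=6, quantum used, demote→Q2. Q0=[] Q1=[P4,P5] Q2=[P2]
t=30-34: P4@Q1 runs 4, rem=1, quantum used, demote→Q2. Q0=[] Q1=[P5] Q2=[P2,P4]
t=34-38: P5@Q1 runs 4, rem=6, quantum used, demote→Q2. Q0=[] Q1=[] Q2=[P2,P4,P5]
t=38-44: P2@Q2 runs 6, rem=0, completes. Q0=[] Q1=[] Q2=[P4,P5]
t=44-45: P4@Q2 runs 1, rem=0, completes. Q0=[] Q1=[] Q2=[P5]
t=45-51: P5@Q2 runs 6, rem=0, completes. Q0=[] Q1=[] Q2=[]

Answer: P1,P3,P2,P4,P5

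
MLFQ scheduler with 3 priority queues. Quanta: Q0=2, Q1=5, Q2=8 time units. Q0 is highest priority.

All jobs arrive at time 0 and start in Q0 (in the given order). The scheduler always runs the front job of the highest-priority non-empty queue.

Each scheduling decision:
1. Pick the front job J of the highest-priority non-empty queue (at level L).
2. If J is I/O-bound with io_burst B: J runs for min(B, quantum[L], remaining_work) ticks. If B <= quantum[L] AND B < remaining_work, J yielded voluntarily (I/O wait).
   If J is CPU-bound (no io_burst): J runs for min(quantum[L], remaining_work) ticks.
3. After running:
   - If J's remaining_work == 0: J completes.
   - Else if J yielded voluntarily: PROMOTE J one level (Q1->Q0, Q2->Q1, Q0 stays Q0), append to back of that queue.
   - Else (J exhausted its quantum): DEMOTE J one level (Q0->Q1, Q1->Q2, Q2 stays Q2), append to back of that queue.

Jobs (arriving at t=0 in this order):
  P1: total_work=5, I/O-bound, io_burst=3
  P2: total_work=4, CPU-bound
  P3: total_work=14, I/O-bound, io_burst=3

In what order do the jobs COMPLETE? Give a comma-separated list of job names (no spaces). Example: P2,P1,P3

Answer: P1,P2,P3

Derivation:
t=0-2: P1@Q0 runs 2, rem=3, quantum used, demote→Q1. Q0=[P2,P3] Q1=[P1] Q2=[]
t=2-4: P2@Q0 runs 2, rem=2, quantum used, demote→Q1. Q0=[P3] Q1=[P1,P2] Q2=[]
t=4-6: P3@Q0 runs 2, rem=12, quantum used, demote→Q1. Q0=[] Q1=[P1,P2,P3] Q2=[]
t=6-9: P1@Q1 runs 3, rem=0, completes. Q0=[] Q1=[P2,P3] Q2=[]
t=9-11: P2@Q1 runs 2, rem=0, completes. Q0=[] Q1=[P3] Q2=[]
t=11-14: P3@Q1 runs 3, rem=9, I/O yield, promote→Q0. Q0=[P3] Q1=[] Q2=[]
t=14-16: P3@Q0 runs 2, rem=7, quantum used, demote→Q1. Q0=[] Q1=[P3] Q2=[]
t=16-19: P3@Q1 runs 3, rem=4, I/O yield, promote→Q0. Q0=[P3] Q1=[] Q2=[]
t=19-21: P3@Q0 runs 2, rem=2, quantum used, demote→Q1. Q0=[] Q1=[P3] Q2=[]
t=21-23: P3@Q1 runs 2, rem=0, completes. Q0=[] Q1=[] Q2=[]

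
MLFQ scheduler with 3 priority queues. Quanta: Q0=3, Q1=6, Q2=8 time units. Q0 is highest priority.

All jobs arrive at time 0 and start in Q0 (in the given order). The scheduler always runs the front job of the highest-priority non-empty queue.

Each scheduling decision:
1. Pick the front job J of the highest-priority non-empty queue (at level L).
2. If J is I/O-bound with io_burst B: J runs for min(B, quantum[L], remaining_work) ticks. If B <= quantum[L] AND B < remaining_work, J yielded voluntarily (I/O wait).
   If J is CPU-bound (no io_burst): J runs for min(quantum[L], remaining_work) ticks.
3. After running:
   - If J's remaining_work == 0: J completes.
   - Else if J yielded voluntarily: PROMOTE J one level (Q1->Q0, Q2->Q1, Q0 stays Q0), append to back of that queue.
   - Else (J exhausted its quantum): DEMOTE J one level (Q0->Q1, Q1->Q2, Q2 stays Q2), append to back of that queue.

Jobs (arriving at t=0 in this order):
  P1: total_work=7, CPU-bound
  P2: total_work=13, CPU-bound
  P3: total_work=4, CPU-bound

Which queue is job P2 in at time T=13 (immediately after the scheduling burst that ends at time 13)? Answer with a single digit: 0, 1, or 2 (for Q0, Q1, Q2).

t=0-3: P1@Q0 runs 3, rem=4, quantum used, demote→Q1. Q0=[P2,P3] Q1=[P1] Q2=[]
t=3-6: P2@Q0 runs 3, rem=10, quantum used, demote→Q1. Q0=[P3] Q1=[P1,P2] Q2=[]
t=6-9: P3@Q0 runs 3, rem=1, quantum used, demote→Q1. Q0=[] Q1=[P1,P2,P3] Q2=[]
t=9-13: P1@Q1 runs 4, rem=0, completes. Q0=[] Q1=[P2,P3] Q2=[]
t=13-19: P2@Q1 runs 6, rem=4, quantum used, demote→Q2. Q0=[] Q1=[P3] Q2=[P2]
t=19-20: P3@Q1 runs 1, rem=0, completes. Q0=[] Q1=[] Q2=[P2]
t=20-24: P2@Q2 runs 4, rem=0, completes. Q0=[] Q1=[] Q2=[]

Answer: 1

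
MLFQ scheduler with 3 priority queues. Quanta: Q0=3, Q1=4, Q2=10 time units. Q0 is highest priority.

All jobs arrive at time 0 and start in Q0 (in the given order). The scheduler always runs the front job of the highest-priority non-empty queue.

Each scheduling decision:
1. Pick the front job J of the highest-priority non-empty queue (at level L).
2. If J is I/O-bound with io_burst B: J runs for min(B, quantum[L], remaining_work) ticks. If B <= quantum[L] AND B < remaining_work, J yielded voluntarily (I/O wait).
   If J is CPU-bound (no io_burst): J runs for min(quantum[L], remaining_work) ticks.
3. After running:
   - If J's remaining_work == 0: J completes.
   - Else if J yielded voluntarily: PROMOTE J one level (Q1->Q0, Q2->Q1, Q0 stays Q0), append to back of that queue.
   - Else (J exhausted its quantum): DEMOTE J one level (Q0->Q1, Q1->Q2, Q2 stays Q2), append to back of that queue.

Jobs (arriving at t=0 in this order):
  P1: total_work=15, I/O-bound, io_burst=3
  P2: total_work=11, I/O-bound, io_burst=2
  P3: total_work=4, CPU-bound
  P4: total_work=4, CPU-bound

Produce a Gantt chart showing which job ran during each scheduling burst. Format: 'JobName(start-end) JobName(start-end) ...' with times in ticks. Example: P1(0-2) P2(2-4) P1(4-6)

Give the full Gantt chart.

Answer: P1(0-3) P2(3-5) P3(5-8) P4(8-11) P1(11-14) P2(14-16) P1(16-19) P2(19-21) P1(21-24) P2(24-26) P1(26-29) P2(29-31) P2(31-32) P3(32-33) P4(33-34)

Derivation:
t=0-3: P1@Q0 runs 3, rem=12, I/O yield, promote→Q0. Q0=[P2,P3,P4,P1] Q1=[] Q2=[]
t=3-5: P2@Q0 runs 2, rem=9, I/O yield, promote→Q0. Q0=[P3,P4,P1,P2] Q1=[] Q2=[]
t=5-8: P3@Q0 runs 3, rem=1, quantum used, demote→Q1. Q0=[P4,P1,P2] Q1=[P3] Q2=[]
t=8-11: P4@Q0 runs 3, rem=1, quantum used, demote→Q1. Q0=[P1,P2] Q1=[P3,P4] Q2=[]
t=11-14: P1@Q0 runs 3, rem=9, I/O yield, promote→Q0. Q0=[P2,P1] Q1=[P3,P4] Q2=[]
t=14-16: P2@Q0 runs 2, rem=7, I/O yield, promote→Q0. Q0=[P1,P2] Q1=[P3,P4] Q2=[]
t=16-19: P1@Q0 runs 3, rem=6, I/O yield, promote→Q0. Q0=[P2,P1] Q1=[P3,P4] Q2=[]
t=19-21: P2@Q0 runs 2, rem=5, I/O yield, promote→Q0. Q0=[P1,P2] Q1=[P3,P4] Q2=[]
t=21-24: P1@Q0 runs 3, rem=3, I/O yield, promote→Q0. Q0=[P2,P1] Q1=[P3,P4] Q2=[]
t=24-26: P2@Q0 runs 2, rem=3, I/O yield, promote→Q0. Q0=[P1,P2] Q1=[P3,P4] Q2=[]
t=26-29: P1@Q0 runs 3, rem=0, completes. Q0=[P2] Q1=[P3,P4] Q2=[]
t=29-31: P2@Q0 runs 2, rem=1, I/O yield, promote→Q0. Q0=[P2] Q1=[P3,P4] Q2=[]
t=31-32: P2@Q0 runs 1, rem=0, completes. Q0=[] Q1=[P3,P4] Q2=[]
t=32-33: P3@Q1 runs 1, rem=0, completes. Q0=[] Q1=[P4] Q2=[]
t=33-34: P4@Q1 runs 1, rem=0, completes. Q0=[] Q1=[] Q2=[]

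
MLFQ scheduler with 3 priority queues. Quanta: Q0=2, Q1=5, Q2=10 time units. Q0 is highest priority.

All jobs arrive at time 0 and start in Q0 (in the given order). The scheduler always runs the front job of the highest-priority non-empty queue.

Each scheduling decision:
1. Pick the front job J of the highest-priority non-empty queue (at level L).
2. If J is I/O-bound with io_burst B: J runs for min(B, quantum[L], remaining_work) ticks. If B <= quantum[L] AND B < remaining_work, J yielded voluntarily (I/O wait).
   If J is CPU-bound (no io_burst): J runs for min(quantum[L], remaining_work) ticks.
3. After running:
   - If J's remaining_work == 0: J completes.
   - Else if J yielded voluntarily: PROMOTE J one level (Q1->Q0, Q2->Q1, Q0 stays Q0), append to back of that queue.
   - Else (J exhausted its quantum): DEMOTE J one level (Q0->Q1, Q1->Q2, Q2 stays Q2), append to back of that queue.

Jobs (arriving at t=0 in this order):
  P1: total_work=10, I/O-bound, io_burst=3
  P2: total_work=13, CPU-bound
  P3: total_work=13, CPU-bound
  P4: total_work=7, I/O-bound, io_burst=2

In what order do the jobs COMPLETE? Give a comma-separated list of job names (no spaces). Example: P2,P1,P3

Answer: P4,P1,P2,P3

Derivation:
t=0-2: P1@Q0 runs 2, rem=8, quantum used, demote→Q1. Q0=[P2,P3,P4] Q1=[P1] Q2=[]
t=2-4: P2@Q0 runs 2, rem=11, quantum used, demote→Q1. Q0=[P3,P4] Q1=[P1,P2] Q2=[]
t=4-6: P3@Q0 runs 2, rem=11, quantum used, demote→Q1. Q0=[P4] Q1=[P1,P2,P3] Q2=[]
t=6-8: P4@Q0 runs 2, rem=5, I/O yield, promote→Q0. Q0=[P4] Q1=[P1,P2,P3] Q2=[]
t=8-10: P4@Q0 runs 2, rem=3, I/O yield, promote→Q0. Q0=[P4] Q1=[P1,P2,P3] Q2=[]
t=10-12: P4@Q0 runs 2, rem=1, I/O yield, promote→Q0. Q0=[P4] Q1=[P1,P2,P3] Q2=[]
t=12-13: P4@Q0 runs 1, rem=0, completes. Q0=[] Q1=[P1,P2,P3] Q2=[]
t=13-16: P1@Q1 runs 3, rem=5, I/O yield, promote→Q0. Q0=[P1] Q1=[P2,P3] Q2=[]
t=16-18: P1@Q0 runs 2, rem=3, quantum used, demote→Q1. Q0=[] Q1=[P2,P3,P1] Q2=[]
t=18-23: P2@Q1 runs 5, rem=6, quantum used, demote→Q2. Q0=[] Q1=[P3,P1] Q2=[P2]
t=23-28: P3@Q1 runs 5, rem=6, quantum used, demote→Q2. Q0=[] Q1=[P1] Q2=[P2,P3]
t=28-31: P1@Q1 runs 3, rem=0, completes. Q0=[] Q1=[] Q2=[P2,P3]
t=31-37: P2@Q2 runs 6, rem=0, completes. Q0=[] Q1=[] Q2=[P3]
t=37-43: P3@Q2 runs 6, rem=0, completes. Q0=[] Q1=[] Q2=[]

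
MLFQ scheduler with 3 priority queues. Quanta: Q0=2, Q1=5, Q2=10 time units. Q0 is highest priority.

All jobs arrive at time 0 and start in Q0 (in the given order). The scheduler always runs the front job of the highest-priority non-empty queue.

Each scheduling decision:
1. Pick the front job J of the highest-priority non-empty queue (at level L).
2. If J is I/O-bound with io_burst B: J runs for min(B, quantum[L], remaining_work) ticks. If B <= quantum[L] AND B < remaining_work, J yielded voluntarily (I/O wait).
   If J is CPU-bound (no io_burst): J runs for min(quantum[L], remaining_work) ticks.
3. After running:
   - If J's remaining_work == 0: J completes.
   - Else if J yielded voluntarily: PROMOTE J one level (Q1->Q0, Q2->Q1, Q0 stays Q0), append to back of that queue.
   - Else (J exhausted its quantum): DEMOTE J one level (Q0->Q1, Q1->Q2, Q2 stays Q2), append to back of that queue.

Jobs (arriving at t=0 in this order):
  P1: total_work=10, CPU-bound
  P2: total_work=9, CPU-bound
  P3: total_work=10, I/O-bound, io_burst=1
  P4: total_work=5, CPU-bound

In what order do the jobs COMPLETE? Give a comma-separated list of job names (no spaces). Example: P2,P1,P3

t=0-2: P1@Q0 runs 2, rem=8, quantum used, demote→Q1. Q0=[P2,P3,P4] Q1=[P1] Q2=[]
t=2-4: P2@Q0 runs 2, rem=7, quantum used, demote→Q1. Q0=[P3,P4] Q1=[P1,P2] Q2=[]
t=4-5: P3@Q0 runs 1, rem=9, I/O yield, promote→Q0. Q0=[P4,P3] Q1=[P1,P2] Q2=[]
t=5-7: P4@Q0 runs 2, rem=3, quantum used, demote→Q1. Q0=[P3] Q1=[P1,P2,P4] Q2=[]
t=7-8: P3@Q0 runs 1, rem=8, I/O yield, promote→Q0. Q0=[P3] Q1=[P1,P2,P4] Q2=[]
t=8-9: P3@Q0 runs 1, rem=7, I/O yield, promote→Q0. Q0=[P3] Q1=[P1,P2,P4] Q2=[]
t=9-10: P3@Q0 runs 1, rem=6, I/O yield, promote→Q0. Q0=[P3] Q1=[P1,P2,P4] Q2=[]
t=10-11: P3@Q0 runs 1, rem=5, I/O yield, promote→Q0. Q0=[P3] Q1=[P1,P2,P4] Q2=[]
t=11-12: P3@Q0 runs 1, rem=4, I/O yield, promote→Q0. Q0=[P3] Q1=[P1,P2,P4] Q2=[]
t=12-13: P3@Q0 runs 1, rem=3, I/O yield, promote→Q0. Q0=[P3] Q1=[P1,P2,P4] Q2=[]
t=13-14: P3@Q0 runs 1, rem=2, I/O yield, promote→Q0. Q0=[P3] Q1=[P1,P2,P4] Q2=[]
t=14-15: P3@Q0 runs 1, rem=1, I/O yield, promote→Q0. Q0=[P3] Q1=[P1,P2,P4] Q2=[]
t=15-16: P3@Q0 runs 1, rem=0, completes. Q0=[] Q1=[P1,P2,P4] Q2=[]
t=16-21: P1@Q1 runs 5, rem=3, quantum used, demote→Q2. Q0=[] Q1=[P2,P4] Q2=[P1]
t=21-26: P2@Q1 runs 5, rem=2, quantum used, demote→Q2. Q0=[] Q1=[P4] Q2=[P1,P2]
t=26-29: P4@Q1 runs 3, rem=0, completes. Q0=[] Q1=[] Q2=[P1,P2]
t=29-32: P1@Q2 runs 3, rem=0, completes. Q0=[] Q1=[] Q2=[P2]
t=32-34: P2@Q2 runs 2, rem=0, completes. Q0=[] Q1=[] Q2=[]

Answer: P3,P4,P1,P2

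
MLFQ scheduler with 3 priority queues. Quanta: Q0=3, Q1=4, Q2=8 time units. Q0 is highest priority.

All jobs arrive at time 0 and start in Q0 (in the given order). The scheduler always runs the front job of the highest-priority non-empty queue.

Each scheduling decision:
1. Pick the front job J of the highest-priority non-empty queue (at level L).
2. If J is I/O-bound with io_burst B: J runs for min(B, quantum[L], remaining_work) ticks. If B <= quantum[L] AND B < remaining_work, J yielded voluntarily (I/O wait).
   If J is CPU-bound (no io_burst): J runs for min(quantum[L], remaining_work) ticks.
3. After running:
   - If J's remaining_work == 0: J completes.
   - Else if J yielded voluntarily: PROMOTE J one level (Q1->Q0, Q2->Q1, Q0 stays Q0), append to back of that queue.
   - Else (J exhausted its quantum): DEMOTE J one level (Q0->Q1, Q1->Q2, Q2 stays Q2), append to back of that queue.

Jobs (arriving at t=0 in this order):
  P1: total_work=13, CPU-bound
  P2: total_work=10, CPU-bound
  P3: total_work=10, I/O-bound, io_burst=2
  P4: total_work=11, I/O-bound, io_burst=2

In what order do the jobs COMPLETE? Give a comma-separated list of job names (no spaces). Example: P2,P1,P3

Answer: P3,P4,P1,P2

Derivation:
t=0-3: P1@Q0 runs 3, rem=10, quantum used, demote→Q1. Q0=[P2,P3,P4] Q1=[P1] Q2=[]
t=3-6: P2@Q0 runs 3, rem=7, quantum used, demote→Q1. Q0=[P3,P4] Q1=[P1,P2] Q2=[]
t=6-8: P3@Q0 runs 2, rem=8, I/O yield, promote→Q0. Q0=[P4,P3] Q1=[P1,P2] Q2=[]
t=8-10: P4@Q0 runs 2, rem=9, I/O yield, promote→Q0. Q0=[P3,P4] Q1=[P1,P2] Q2=[]
t=10-12: P3@Q0 runs 2, rem=6, I/O yield, promote→Q0. Q0=[P4,P3] Q1=[P1,P2] Q2=[]
t=12-14: P4@Q0 runs 2, rem=7, I/O yield, promote→Q0. Q0=[P3,P4] Q1=[P1,P2] Q2=[]
t=14-16: P3@Q0 runs 2, rem=4, I/O yield, promote→Q0. Q0=[P4,P3] Q1=[P1,P2] Q2=[]
t=16-18: P4@Q0 runs 2, rem=5, I/O yield, promote→Q0. Q0=[P3,P4] Q1=[P1,P2] Q2=[]
t=18-20: P3@Q0 runs 2, rem=2, I/O yield, promote→Q0. Q0=[P4,P3] Q1=[P1,P2] Q2=[]
t=20-22: P4@Q0 runs 2, rem=3, I/O yield, promote→Q0. Q0=[P3,P4] Q1=[P1,P2] Q2=[]
t=22-24: P3@Q0 runs 2, rem=0, completes. Q0=[P4] Q1=[P1,P2] Q2=[]
t=24-26: P4@Q0 runs 2, rem=1, I/O yield, promote→Q0. Q0=[P4] Q1=[P1,P2] Q2=[]
t=26-27: P4@Q0 runs 1, rem=0, completes. Q0=[] Q1=[P1,P2] Q2=[]
t=27-31: P1@Q1 runs 4, rem=6, quantum used, demote→Q2. Q0=[] Q1=[P2] Q2=[P1]
t=31-35: P2@Q1 runs 4, rem=3, quantum used, demote→Q2. Q0=[] Q1=[] Q2=[P1,P2]
t=35-41: P1@Q2 runs 6, rem=0, completes. Q0=[] Q1=[] Q2=[P2]
t=41-44: P2@Q2 runs 3, rem=0, completes. Q0=[] Q1=[] Q2=[]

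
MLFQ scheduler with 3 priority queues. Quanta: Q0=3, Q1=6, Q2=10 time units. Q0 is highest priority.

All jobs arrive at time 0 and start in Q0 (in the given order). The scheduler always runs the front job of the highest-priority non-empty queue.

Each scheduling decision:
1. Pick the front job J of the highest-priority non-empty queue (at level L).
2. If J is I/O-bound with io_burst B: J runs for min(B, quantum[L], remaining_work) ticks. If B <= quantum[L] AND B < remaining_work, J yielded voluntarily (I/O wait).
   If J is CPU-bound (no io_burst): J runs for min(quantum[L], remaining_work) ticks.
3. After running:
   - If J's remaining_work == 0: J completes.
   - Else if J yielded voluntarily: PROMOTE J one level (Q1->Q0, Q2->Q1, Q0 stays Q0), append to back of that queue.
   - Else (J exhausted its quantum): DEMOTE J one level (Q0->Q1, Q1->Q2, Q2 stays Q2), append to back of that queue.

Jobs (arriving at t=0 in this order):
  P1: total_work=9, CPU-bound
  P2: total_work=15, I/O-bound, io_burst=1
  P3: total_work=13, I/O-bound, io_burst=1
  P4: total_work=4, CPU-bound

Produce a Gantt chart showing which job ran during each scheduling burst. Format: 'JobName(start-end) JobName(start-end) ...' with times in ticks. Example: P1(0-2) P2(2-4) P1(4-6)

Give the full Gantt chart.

t=0-3: P1@Q0 runs 3, rem=6, quantum used, demote→Q1. Q0=[P2,P3,P4] Q1=[P1] Q2=[]
t=3-4: P2@Q0 runs 1, rem=14, I/O yield, promote→Q0. Q0=[P3,P4,P2] Q1=[P1] Q2=[]
t=4-5: P3@Q0 runs 1, rem=12, I/O yield, promote→Q0. Q0=[P4,P2,P3] Q1=[P1] Q2=[]
t=5-8: P4@Q0 runs 3, rem=1, quantum used, demote→Q1. Q0=[P2,P3] Q1=[P1,P4] Q2=[]
t=8-9: P2@Q0 runs 1, rem=13, I/O yield, promote→Q0. Q0=[P3,P2] Q1=[P1,P4] Q2=[]
t=9-10: P3@Q0 runs 1, rem=11, I/O yield, promote→Q0. Q0=[P2,P3] Q1=[P1,P4] Q2=[]
t=10-11: P2@Q0 runs 1, rem=12, I/O yield, promote→Q0. Q0=[P3,P2] Q1=[P1,P4] Q2=[]
t=11-12: P3@Q0 runs 1, rem=10, I/O yield, promote→Q0. Q0=[P2,P3] Q1=[P1,P4] Q2=[]
t=12-13: P2@Q0 runs 1, rem=11, I/O yield, promote→Q0. Q0=[P3,P2] Q1=[P1,P4] Q2=[]
t=13-14: P3@Q0 runs 1, rem=9, I/O yield, promote→Q0. Q0=[P2,P3] Q1=[P1,P4] Q2=[]
t=14-15: P2@Q0 runs 1, rem=10, I/O yield, promote→Q0. Q0=[P3,P2] Q1=[P1,P4] Q2=[]
t=15-16: P3@Q0 runs 1, rem=8, I/O yield, promote→Q0. Q0=[P2,P3] Q1=[P1,P4] Q2=[]
t=16-17: P2@Q0 runs 1, rem=9, I/O yield, promote→Q0. Q0=[P3,P2] Q1=[P1,P4] Q2=[]
t=17-18: P3@Q0 runs 1, rem=7, I/O yield, promote→Q0. Q0=[P2,P3] Q1=[P1,P4] Q2=[]
t=18-19: P2@Q0 runs 1, rem=8, I/O yield, promote→Q0. Q0=[P3,P2] Q1=[P1,P4] Q2=[]
t=19-20: P3@Q0 runs 1, rem=6, I/O yield, promote→Q0. Q0=[P2,P3] Q1=[P1,P4] Q2=[]
t=20-21: P2@Q0 runs 1, rem=7, I/O yield, promote→Q0. Q0=[P3,P2] Q1=[P1,P4] Q2=[]
t=21-22: P3@Q0 runs 1, rem=5, I/O yield, promote→Q0. Q0=[P2,P3] Q1=[P1,P4] Q2=[]
t=22-23: P2@Q0 runs 1, rem=6, I/O yield, promote→Q0. Q0=[P3,P2] Q1=[P1,P4] Q2=[]
t=23-24: P3@Q0 runs 1, rem=4, I/O yield, promote→Q0. Q0=[P2,P3] Q1=[P1,P4] Q2=[]
t=24-25: P2@Q0 runs 1, rem=5, I/O yield, promote→Q0. Q0=[P3,P2] Q1=[P1,P4] Q2=[]
t=25-26: P3@Q0 runs 1, rem=3, I/O yield, promote→Q0. Q0=[P2,P3] Q1=[P1,P4] Q2=[]
t=26-27: P2@Q0 runs 1, rem=4, I/O yield, promote→Q0. Q0=[P3,P2] Q1=[P1,P4] Q2=[]
t=27-28: P3@Q0 runs 1, rem=2, I/O yield, promote→Q0. Q0=[P2,P3] Q1=[P1,P4] Q2=[]
t=28-29: P2@Q0 runs 1, rem=3, I/O yield, promote→Q0. Q0=[P3,P2] Q1=[P1,P4] Q2=[]
t=29-30: P3@Q0 runs 1, rem=1, I/O yield, promote→Q0. Q0=[P2,P3] Q1=[P1,P4] Q2=[]
t=30-31: P2@Q0 runs 1, rem=2, I/O yield, promote→Q0. Q0=[P3,P2] Q1=[P1,P4] Q2=[]
t=31-32: P3@Q0 runs 1, rem=0, completes. Q0=[P2] Q1=[P1,P4] Q2=[]
t=32-33: P2@Q0 runs 1, rem=1, I/O yield, promote→Q0. Q0=[P2] Q1=[P1,P4] Q2=[]
t=33-34: P2@Q0 runs 1, rem=0, completes. Q0=[] Q1=[P1,P4] Q2=[]
t=34-40: P1@Q1 runs 6, rem=0, completes. Q0=[] Q1=[P4] Q2=[]
t=40-41: P4@Q1 runs 1, rem=0, completes. Q0=[] Q1=[] Q2=[]

Answer: P1(0-3) P2(3-4) P3(4-5) P4(5-8) P2(8-9) P3(9-10) P2(10-11) P3(11-12) P2(12-13) P3(13-14) P2(14-15) P3(15-16) P2(16-17) P3(17-18) P2(18-19) P3(19-20) P2(20-21) P3(21-22) P2(22-23) P3(23-24) P2(24-25) P3(25-26) P2(26-27) P3(27-28) P2(28-29) P3(29-30) P2(30-31) P3(31-32) P2(32-33) P2(33-34) P1(34-40) P4(40-41)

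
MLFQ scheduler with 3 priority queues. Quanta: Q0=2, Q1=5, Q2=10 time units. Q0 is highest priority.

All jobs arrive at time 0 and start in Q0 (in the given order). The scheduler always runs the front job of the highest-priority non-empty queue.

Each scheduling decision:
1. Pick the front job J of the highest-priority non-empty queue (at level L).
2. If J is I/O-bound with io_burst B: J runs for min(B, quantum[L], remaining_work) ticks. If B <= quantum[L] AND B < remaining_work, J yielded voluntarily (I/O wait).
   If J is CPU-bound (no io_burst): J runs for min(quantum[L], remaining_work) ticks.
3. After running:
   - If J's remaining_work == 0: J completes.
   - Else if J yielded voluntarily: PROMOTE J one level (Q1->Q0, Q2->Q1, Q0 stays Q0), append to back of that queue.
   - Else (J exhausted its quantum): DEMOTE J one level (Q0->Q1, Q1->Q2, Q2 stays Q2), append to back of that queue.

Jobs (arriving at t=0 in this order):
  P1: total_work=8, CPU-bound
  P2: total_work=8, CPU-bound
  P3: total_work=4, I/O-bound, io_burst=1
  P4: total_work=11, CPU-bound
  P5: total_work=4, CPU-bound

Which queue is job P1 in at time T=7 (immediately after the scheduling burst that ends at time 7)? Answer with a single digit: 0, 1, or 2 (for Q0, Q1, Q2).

t=0-2: P1@Q0 runs 2, rem=6, quantum used, demote→Q1. Q0=[P2,P3,P4,P5] Q1=[P1] Q2=[]
t=2-4: P2@Q0 runs 2, rem=6, quantum used, demote→Q1. Q0=[P3,P4,P5] Q1=[P1,P2] Q2=[]
t=4-5: P3@Q0 runs 1, rem=3, I/O yield, promote→Q0. Q0=[P4,P5,P3] Q1=[P1,P2] Q2=[]
t=5-7: P4@Q0 runs 2, rem=9, quantum used, demote→Q1. Q0=[P5,P3] Q1=[P1,P2,P4] Q2=[]
t=7-9: P5@Q0 runs 2, rem=2, quantum used, demote→Q1. Q0=[P3] Q1=[P1,P2,P4,P5] Q2=[]
t=9-10: P3@Q0 runs 1, rem=2, I/O yield, promote→Q0. Q0=[P3] Q1=[P1,P2,P4,P5] Q2=[]
t=10-11: P3@Q0 runs 1, rem=1, I/O yield, promote→Q0. Q0=[P3] Q1=[P1,P2,P4,P5] Q2=[]
t=11-12: P3@Q0 runs 1, rem=0, completes. Q0=[] Q1=[P1,P2,P4,P5] Q2=[]
t=12-17: P1@Q1 runs 5, rem=1, quantum used, demote→Q2. Q0=[] Q1=[P2,P4,P5] Q2=[P1]
t=17-22: P2@Q1 runs 5, rem=1, quantum used, demote→Q2. Q0=[] Q1=[P4,P5] Q2=[P1,P2]
t=22-27: P4@Q1 runs 5, rem=4, quantum used, demote→Q2. Q0=[] Q1=[P5] Q2=[P1,P2,P4]
t=27-29: P5@Q1 runs 2, rem=0, completes. Q0=[] Q1=[] Q2=[P1,P2,P4]
t=29-30: P1@Q2 runs 1, rem=0, completes. Q0=[] Q1=[] Q2=[P2,P4]
t=30-31: P2@Q2 runs 1, rem=0, completes. Q0=[] Q1=[] Q2=[P4]
t=31-35: P4@Q2 runs 4, rem=0, completes. Q0=[] Q1=[] Q2=[]

Answer: 1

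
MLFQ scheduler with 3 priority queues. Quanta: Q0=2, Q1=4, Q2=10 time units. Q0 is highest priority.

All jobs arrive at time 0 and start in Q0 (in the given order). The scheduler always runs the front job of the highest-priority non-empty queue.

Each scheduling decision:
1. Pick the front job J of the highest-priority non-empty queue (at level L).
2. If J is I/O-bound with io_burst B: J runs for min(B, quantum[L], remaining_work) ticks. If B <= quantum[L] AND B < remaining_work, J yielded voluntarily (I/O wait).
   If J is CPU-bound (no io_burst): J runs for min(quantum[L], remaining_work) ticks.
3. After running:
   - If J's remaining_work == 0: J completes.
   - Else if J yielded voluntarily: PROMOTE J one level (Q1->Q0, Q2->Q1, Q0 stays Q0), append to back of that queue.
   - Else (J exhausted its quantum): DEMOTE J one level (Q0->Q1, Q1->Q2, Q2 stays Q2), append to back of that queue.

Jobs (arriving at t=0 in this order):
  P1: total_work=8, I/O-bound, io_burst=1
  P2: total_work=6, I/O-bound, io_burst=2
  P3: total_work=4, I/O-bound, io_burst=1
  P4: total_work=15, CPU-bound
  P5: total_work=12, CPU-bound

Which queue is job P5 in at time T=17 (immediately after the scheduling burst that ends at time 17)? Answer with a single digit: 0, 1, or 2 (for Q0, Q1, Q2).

Answer: 1

Derivation:
t=0-1: P1@Q0 runs 1, rem=7, I/O yield, promote→Q0. Q0=[P2,P3,P4,P5,P1] Q1=[] Q2=[]
t=1-3: P2@Q0 runs 2, rem=4, I/O yield, promote→Q0. Q0=[P3,P4,P5,P1,P2] Q1=[] Q2=[]
t=3-4: P3@Q0 runs 1, rem=3, I/O yield, promote→Q0. Q0=[P4,P5,P1,P2,P3] Q1=[] Q2=[]
t=4-6: P4@Q0 runs 2, rem=13, quantum used, demote→Q1. Q0=[P5,P1,P2,P3] Q1=[P4] Q2=[]
t=6-8: P5@Q0 runs 2, rem=10, quantum used, demote→Q1. Q0=[P1,P2,P3] Q1=[P4,P5] Q2=[]
t=8-9: P1@Q0 runs 1, rem=6, I/O yield, promote→Q0. Q0=[P2,P3,P1] Q1=[P4,P5] Q2=[]
t=9-11: P2@Q0 runs 2, rem=2, I/O yield, promote→Q0. Q0=[P3,P1,P2] Q1=[P4,P5] Q2=[]
t=11-12: P3@Q0 runs 1, rem=2, I/O yield, promote→Q0. Q0=[P1,P2,P3] Q1=[P4,P5] Q2=[]
t=12-13: P1@Q0 runs 1, rem=5, I/O yield, promote→Q0. Q0=[P2,P3,P1] Q1=[P4,P5] Q2=[]
t=13-15: P2@Q0 runs 2, rem=0, completes. Q0=[P3,P1] Q1=[P4,P5] Q2=[]
t=15-16: P3@Q0 runs 1, rem=1, I/O yield, promote→Q0. Q0=[P1,P3] Q1=[P4,P5] Q2=[]
t=16-17: P1@Q0 runs 1, rem=4, I/O yield, promote→Q0. Q0=[P3,P1] Q1=[P4,P5] Q2=[]
t=17-18: P3@Q0 runs 1, rem=0, completes. Q0=[P1] Q1=[P4,P5] Q2=[]
t=18-19: P1@Q0 runs 1, rem=3, I/O yield, promote→Q0. Q0=[P1] Q1=[P4,P5] Q2=[]
t=19-20: P1@Q0 runs 1, rem=2, I/O yield, promote→Q0. Q0=[P1] Q1=[P4,P5] Q2=[]
t=20-21: P1@Q0 runs 1, rem=1, I/O yield, promote→Q0. Q0=[P1] Q1=[P4,P5] Q2=[]
t=21-22: P1@Q0 runs 1, rem=0, completes. Q0=[] Q1=[P4,P5] Q2=[]
t=22-26: P4@Q1 runs 4, rem=9, quantum used, demote→Q2. Q0=[] Q1=[P5] Q2=[P4]
t=26-30: P5@Q1 runs 4, rem=6, quantum used, demote→Q2. Q0=[] Q1=[] Q2=[P4,P5]
t=30-39: P4@Q2 runs 9, rem=0, completes. Q0=[] Q1=[] Q2=[P5]
t=39-45: P5@Q2 runs 6, rem=0, completes. Q0=[] Q1=[] Q2=[]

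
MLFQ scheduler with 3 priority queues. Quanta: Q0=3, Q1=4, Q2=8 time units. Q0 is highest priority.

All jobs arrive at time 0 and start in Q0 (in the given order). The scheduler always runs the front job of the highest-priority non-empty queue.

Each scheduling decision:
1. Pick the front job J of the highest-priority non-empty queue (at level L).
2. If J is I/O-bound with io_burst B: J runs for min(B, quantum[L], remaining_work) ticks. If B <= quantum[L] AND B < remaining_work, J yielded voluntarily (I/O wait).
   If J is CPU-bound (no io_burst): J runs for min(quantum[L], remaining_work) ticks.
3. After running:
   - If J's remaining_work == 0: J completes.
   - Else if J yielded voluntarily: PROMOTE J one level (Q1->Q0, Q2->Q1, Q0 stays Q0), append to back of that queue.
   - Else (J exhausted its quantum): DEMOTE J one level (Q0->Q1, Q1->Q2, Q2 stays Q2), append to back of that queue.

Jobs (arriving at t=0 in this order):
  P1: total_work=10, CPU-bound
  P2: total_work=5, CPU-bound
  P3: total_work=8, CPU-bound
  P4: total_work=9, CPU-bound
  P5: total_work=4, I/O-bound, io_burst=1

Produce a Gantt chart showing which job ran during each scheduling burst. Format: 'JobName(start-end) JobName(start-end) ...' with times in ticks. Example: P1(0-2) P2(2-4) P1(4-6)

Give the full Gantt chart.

t=0-3: P1@Q0 runs 3, rem=7, quantum used, demote→Q1. Q0=[P2,P3,P4,P5] Q1=[P1] Q2=[]
t=3-6: P2@Q0 runs 3, rem=2, quantum used, demote→Q1. Q0=[P3,P4,P5] Q1=[P1,P2] Q2=[]
t=6-9: P3@Q0 runs 3, rem=5, quantum used, demote→Q1. Q0=[P4,P5] Q1=[P1,P2,P3] Q2=[]
t=9-12: P4@Q0 runs 3, rem=6, quantum used, demote→Q1. Q0=[P5] Q1=[P1,P2,P3,P4] Q2=[]
t=12-13: P5@Q0 runs 1, rem=3, I/O yield, promote→Q0. Q0=[P5] Q1=[P1,P2,P3,P4] Q2=[]
t=13-14: P5@Q0 runs 1, rem=2, I/O yield, promote→Q0. Q0=[P5] Q1=[P1,P2,P3,P4] Q2=[]
t=14-15: P5@Q0 runs 1, rem=1, I/O yield, promote→Q0. Q0=[P5] Q1=[P1,P2,P3,P4] Q2=[]
t=15-16: P5@Q0 runs 1, rem=0, completes. Q0=[] Q1=[P1,P2,P3,P4] Q2=[]
t=16-20: P1@Q1 runs 4, rem=3, quantum used, demote→Q2. Q0=[] Q1=[P2,P3,P4] Q2=[P1]
t=20-22: P2@Q1 runs 2, rem=0, completes. Q0=[] Q1=[P3,P4] Q2=[P1]
t=22-26: P3@Q1 runs 4, rem=1, quantum used, demote→Q2. Q0=[] Q1=[P4] Q2=[P1,P3]
t=26-30: P4@Q1 runs 4, rem=2, quantum used, demote→Q2. Q0=[] Q1=[] Q2=[P1,P3,P4]
t=30-33: P1@Q2 runs 3, rem=0, completes. Q0=[] Q1=[] Q2=[P3,P4]
t=33-34: P3@Q2 runs 1, rem=0, completes. Q0=[] Q1=[] Q2=[P4]
t=34-36: P4@Q2 runs 2, rem=0, completes. Q0=[] Q1=[] Q2=[]

Answer: P1(0-3) P2(3-6) P3(6-9) P4(9-12) P5(12-13) P5(13-14) P5(14-15) P5(15-16) P1(16-20) P2(20-22) P3(22-26) P4(26-30) P1(30-33) P3(33-34) P4(34-36)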